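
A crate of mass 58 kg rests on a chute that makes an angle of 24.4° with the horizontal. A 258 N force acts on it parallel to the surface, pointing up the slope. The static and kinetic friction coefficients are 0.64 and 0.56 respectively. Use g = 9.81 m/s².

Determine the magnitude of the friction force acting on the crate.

Perpendicular to the surface, N = m g cos θ = 58·9.81·cos 24.4° = 518.2 N.
Parallel to the incline, ΣF = 0 gives f = m g sin θ − P = 235 − 258 = -22.95 N (up-slope positive).
Maximum static friction available: μ_s N = 0.64 × 518.2 = 331.6 N.
Since |-22.95| ≤ 331.6 N, no slip — friction simply equals what equilibrium demands.

f ≈ 23 N (down the incline)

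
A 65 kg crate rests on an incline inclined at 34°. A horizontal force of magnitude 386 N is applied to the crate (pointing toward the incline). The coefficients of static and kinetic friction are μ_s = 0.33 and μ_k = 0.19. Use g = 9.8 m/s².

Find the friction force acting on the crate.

Resolve perpendicular to the incline: N = m g cos θ + P sin θ = 65×9.8×cos 34° + 386×sin 34° = 743.9 N.
Along the incline, the net driving force (taking up-slope positive) is P cos θ − m g sin θ = 320 − 356.2 = -36.2 N, so equilibrium requires friction f = 36.2 N (up-slope).
The limit of static friction is μ_s N = 245.5 N.
|f_req| = 36.2 ≤ 245.5 N → the crate is in equilibrium; friction equals the required value.

f ≈ 36.2 N (up the incline)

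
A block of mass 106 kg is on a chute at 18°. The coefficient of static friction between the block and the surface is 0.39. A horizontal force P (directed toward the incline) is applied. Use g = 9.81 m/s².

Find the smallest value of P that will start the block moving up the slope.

P ≈ 851 N

At impending motion up the slope, friction acts down-slope at its limit: f = μ_s N.
Perpendicular to the incline: N = m g cos θ + P sin θ.
Along the incline: P cos θ = m g sin θ + μ_s N = m g sin θ + μ_s (m g cos θ + P sin θ).
Solving, P (cos θ − μ_s sin θ) = m g (sin θ + μ_s cos θ), so P = 106×9.81×(sin 18° + 0.39 cos 18°)/(cos 18° − 0.39 sin 18°) = 1040×0.6799/0.8305 = 851 N.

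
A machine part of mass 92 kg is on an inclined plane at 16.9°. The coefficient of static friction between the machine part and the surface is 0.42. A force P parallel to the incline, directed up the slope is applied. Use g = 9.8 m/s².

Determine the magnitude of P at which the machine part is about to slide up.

P ≈ 624 N

At impending motion up the slope, friction acts down-slope at its limit: f = μ_s N.
P is parallel to the surface, so N = m g cos θ = 863 N.
Along the incline: P = m g sin θ + μ_s N = 262 + 0.42×863 = 624 N.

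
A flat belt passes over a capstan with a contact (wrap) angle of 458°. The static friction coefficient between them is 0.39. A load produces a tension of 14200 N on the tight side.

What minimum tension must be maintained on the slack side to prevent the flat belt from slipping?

Capstan equation at impending slip: T_tight/T_slack = e^{μβ}.
β = 458° = 7.994 rad; e^{μβ} = e^{0.39×7.994} = 22.59.
T_slack = T_tight / e^{μβ} = 14200 / 22.59 = 629 N.

T_min ≈ 629 N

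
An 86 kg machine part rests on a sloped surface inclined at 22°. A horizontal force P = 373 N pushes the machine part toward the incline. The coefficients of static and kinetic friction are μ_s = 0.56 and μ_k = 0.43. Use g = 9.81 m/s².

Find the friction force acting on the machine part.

f ≈ 29.8 N (down the incline)

Normal direction: N = m g cos θ + P sin θ = 922 N.
Along the incline, the net driving force (taking up-slope positive) is P cos θ − m g sin θ = 345.8 − 316 = 29.8 N, so equilibrium requires friction f = -29.8 N (down-slope).
The limit of static friction is μ_s N = 516.3 N.
|f_req| = 29.8 ≤ 516.3 N → the machine part is in equilibrium; friction equals the required value.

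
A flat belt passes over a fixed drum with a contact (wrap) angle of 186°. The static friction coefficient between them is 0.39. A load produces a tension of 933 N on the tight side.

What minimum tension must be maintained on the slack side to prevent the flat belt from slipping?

T_min ≈ 263 N

Capstan equation at impending slip: T_tight/T_slack = e^{μβ}.
β = 186° = 3.246 rad; e^{μβ} = e^{0.39×3.246} = 3.547.
T_slack = T_tight / e^{μβ} = 933 / 3.547 = 263 N.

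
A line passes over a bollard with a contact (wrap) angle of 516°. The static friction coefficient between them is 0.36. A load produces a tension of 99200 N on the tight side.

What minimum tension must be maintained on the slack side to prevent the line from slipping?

Capstan equation at impending slip: T_tight/T_slack = e^{μβ}.
β = 516° = 9.006 rad; e^{μβ} = e^{0.36×9.006} = 25.59.
T_slack = T_tight / e^{μβ} = 99200 / 25.59 = 3880 N.

T_min ≈ 3880 N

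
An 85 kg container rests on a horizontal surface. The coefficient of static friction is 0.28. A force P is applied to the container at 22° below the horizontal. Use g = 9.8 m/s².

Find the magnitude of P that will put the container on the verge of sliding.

P ≈ 284 N

N = m g + P sin α (the push presses the container into the horizontal surface).
At impending slip, P cos α = μ_s N = μ_s (m g + P sin α).
Solving: P (cos α − μ_s sin α) = μ_s m g → P = 0.28×833/(cos 22° − 0.28 sin 22°) = 233/0.8223 = 284 N.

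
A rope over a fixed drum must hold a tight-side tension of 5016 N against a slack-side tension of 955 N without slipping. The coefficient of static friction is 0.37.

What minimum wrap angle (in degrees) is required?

T₂/T₁ = e^{μβ} → β = ln(T₂/T₁)/μ.
β = ln(5016/955)/0.37 = 1.659/0.37 = 4.483 rad.
In degrees: β = 4.483 × 180/π = 257°.

β_min ≈ 257°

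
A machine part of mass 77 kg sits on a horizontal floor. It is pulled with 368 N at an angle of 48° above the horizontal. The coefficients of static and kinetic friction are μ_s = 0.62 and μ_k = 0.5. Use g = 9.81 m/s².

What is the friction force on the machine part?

The vertical component of P reduces the normal force: N = m g − P sin α = 755.4 − 273.5 = 481.9 N.
Horizontally, friction must balance P cos α = 246.2 N.
The static-friction limit is μ_s N = 298.8 N.
Since 246.2 N does not exceed the limit, the machine part stays at rest and f = 246 N.

f ≈ 246 N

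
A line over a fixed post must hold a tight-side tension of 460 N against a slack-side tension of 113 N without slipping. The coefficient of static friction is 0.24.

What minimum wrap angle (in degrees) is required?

T₂/T₁ = e^{μβ} → β = ln(T₂/T₁)/μ.
β = ln(460/113)/0.24 = 1.404/0.24 = 5.849 rad.
In degrees: β = 5.849 × 180/π = 335°.

β_min ≈ 335°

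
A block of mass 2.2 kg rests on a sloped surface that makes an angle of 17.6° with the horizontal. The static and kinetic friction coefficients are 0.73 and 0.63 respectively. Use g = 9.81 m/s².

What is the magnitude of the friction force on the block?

Perpendicular to the surface, N = m g cos θ = 2.2·9.81·cos 17.6° = 20.57 N.
Along the slope the weight component is m g sin θ = 6.526 N; friction must supply exactly this, acting up-slope.
The static-friction ceiling is μ_s N = 0.73 × 20.57 = 15.02 N.
Since |6.526| ≤ 15.02 N, static friction is sufficient; f equals the required value, not μ_s N.

f ≈ 6.53 N (up the incline)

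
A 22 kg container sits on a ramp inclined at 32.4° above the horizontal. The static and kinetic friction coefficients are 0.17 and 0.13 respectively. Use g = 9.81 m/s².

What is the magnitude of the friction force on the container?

f ≈ 23.7 N (up the incline)

Perpendicular to the surface, N = m g cos θ = 22·9.81·cos 32.4° = 182.2 N.
For equilibrium along the incline, friction must balance the weight component: f = m g sin θ = 115.6 N up the slope.
Static friction can supply at most μ_s N = 30.98 N.
|115.6| exceeds 30.98 N, so the container slips down-slope; friction is kinetic, f = μ_k N = 0.13×182.2 = 23.7 N.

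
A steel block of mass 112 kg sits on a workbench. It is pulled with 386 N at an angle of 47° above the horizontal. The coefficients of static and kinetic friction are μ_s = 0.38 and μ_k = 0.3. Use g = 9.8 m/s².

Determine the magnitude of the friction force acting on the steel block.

N = m g − P sin α = 1098 − 386×sin 47° = 815.3 N.
For equilibrium, f = P cos α = 386×cos 47° = 263.3 N.
The static-friction limit is μ_s N = 309.8 N.
Since 263.3 N does not exceed the limit, the steel block stays at rest and f = 263 N.

f ≈ 263 N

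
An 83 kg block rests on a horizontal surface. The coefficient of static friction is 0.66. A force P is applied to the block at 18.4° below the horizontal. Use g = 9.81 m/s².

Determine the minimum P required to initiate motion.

N = m g + P sin α (the push presses the block into the horizontal surface).
At impending slip, P cos α = μ_s N = μ_s (m g + P sin α).
Solving: P (cos α − μ_s sin α) = μ_s m g → P = 0.66×814/(cos 18.4° − 0.66 sin 18.4°) = 537/0.7405 = 726 N.

P ≈ 726 N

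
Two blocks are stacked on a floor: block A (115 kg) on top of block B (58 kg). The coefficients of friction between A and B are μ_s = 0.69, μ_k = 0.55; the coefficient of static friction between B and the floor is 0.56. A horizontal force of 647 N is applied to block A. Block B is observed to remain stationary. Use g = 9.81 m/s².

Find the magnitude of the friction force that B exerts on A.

f ≈ 647 N

Between the blocks, N₁ = m_A g = 1128 N.
Maximum static friction on A from B: μ_s N₁ = 0.69×1128 = 778.4 N.
Since P = 647 N ≤ 778.4 N, A does not slip on B; friction on A equals P = 647 N.
B experiences an equal 647 N forward from A (third law). B is in equilibrium, so the floor supplies f₂ = 647 N of static friction (limit μ_s(m_A+m_B)g = 950.4 N, not exceeded).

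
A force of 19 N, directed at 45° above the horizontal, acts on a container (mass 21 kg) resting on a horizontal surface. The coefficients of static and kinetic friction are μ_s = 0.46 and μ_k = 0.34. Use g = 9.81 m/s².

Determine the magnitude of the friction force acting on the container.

N = m g − P sin α = 206 − 19×sin 45° = 192.6 N.
For equilibrium, f = P cos α = 19×cos 45° = 13.44 N.
μ_s N = 0.46 × 192.6 = 88.58 N.
13.44 ≤ 88.58 N → static; friction equals the required 13.4 N.

f ≈ 13.4 N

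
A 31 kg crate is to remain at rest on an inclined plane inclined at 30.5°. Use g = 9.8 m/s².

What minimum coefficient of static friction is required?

At the slip threshold m g sin θ = μ_s m g cos θ, so μ_s,min = tan θ.
μ_s,min = tan 30.5° = 0.589.

μ_s,min ≈ 0.589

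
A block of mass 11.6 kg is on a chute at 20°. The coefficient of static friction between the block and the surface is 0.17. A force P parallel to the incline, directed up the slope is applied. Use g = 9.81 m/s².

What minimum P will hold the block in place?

P_min ≈ 20.7 N

The block tends to slide down (tan θ > μ_s), so at the point of impending slip friction acts up-slope at its limit: f = μ_s N.
P is parallel to the surface, so N = m g cos θ = 107 N.
Along the incline: P + μ_s N = m g sin θ, so P = 38.9 − 0.17×107 = 20.7 N.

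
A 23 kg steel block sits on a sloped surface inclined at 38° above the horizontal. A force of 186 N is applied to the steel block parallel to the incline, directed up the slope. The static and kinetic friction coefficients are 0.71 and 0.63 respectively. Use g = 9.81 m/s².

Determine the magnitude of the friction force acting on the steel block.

f ≈ 47.1 N (down the incline)

Perpendicular to the surface, N = m g cos θ = 23·9.81·cos 38° = 177.8 N.
For equilibrium along the incline the friction force must supply f = m g sin θ − P = 138.9 − 186 = -47.09 N (positive meaning up-slope).
Static friction can supply at most μ_s N = 126.2 N.
Since |-47.09| ≤ 126.2 N, static friction is sufficient; f equals the required value, not μ_s N.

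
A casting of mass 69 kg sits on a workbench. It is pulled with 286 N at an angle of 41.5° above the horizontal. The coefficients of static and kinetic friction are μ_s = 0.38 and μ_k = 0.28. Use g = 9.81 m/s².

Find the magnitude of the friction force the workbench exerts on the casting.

The vertical component of P reduces the normal force: N = m g − P sin α = 676.9 − 189.5 = 487.4 N.
The horizontal driving force is P cos α = 214.2 N, so equilibrium needs friction f = 214.2 N.
μ_s N = 0.38 × 487.4 = 185.2 N.
214.2 > 185.2 N → the casting slides; f = μ_k N = 0.28×487.4 = 136 N.

f ≈ 136 N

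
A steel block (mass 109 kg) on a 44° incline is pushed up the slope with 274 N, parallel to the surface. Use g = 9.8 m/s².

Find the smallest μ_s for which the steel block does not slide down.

N = m g cos θ = 768.4 N.
Friction must make up the shortfall along the incline: f = m g sin θ − P = 742 − 274 = 468 N.
At the threshold f = μ_s N, so μ_s,min = 468/768.4 = 0.609.

μ_s,min ≈ 0.609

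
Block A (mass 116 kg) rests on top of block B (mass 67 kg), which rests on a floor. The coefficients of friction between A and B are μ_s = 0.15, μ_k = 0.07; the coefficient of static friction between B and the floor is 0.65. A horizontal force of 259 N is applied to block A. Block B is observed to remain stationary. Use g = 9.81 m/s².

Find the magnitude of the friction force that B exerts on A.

f ≈ 79.7 N

The normal force B exerts on A is simply A's weight, N₁ = 1138 N.
Maximum static friction on A from B: μ_s N₁ = 0.15×1138 = 170.7 N.
Since P = 259 N > 170.7 N, A slides on B; the A–B friction is kinetic: f₁ = μ_k N₁ = 0.07×1138 = 79.7 N.
B experiences an equal 79.7 N forward from A (third law). B is in equilibrium, so the floor supplies f₂ = 79.7 N of static friction (limit μ_s(m_A+m_B)g = 1167 N, not exceeded).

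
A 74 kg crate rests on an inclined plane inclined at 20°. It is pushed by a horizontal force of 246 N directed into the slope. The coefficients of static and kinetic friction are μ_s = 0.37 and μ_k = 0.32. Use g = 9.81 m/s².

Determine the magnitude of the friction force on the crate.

f ≈ 17.1 N (up the incline)

Normal direction: N = m g cos θ + P sin θ = 766.3 N.
Parallel to the incline: P cos θ − m g sin θ = 231.2 − 248.3 = -17.12 N; the friction needed to balance this is 17.12 N acting up the slope.
The limit of static friction is μ_s N = 283.5 N.
|f_req| = 17.12 ≤ 283.5 N → the crate is in equilibrium; friction equals the required value.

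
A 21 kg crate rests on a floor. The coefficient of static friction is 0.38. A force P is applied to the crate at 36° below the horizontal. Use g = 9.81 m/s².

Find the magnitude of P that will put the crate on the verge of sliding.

N = m g + P sin α (the push presses the crate into the floor).
At impending slip, P cos α = μ_s N = μ_s (m g + P sin α).
Solving: P (cos α − μ_s sin α) = μ_s m g → P = 0.38×206/(cos 36° − 0.38 sin 36°) = 78.3/0.5857 = 134 N.

P ≈ 134 N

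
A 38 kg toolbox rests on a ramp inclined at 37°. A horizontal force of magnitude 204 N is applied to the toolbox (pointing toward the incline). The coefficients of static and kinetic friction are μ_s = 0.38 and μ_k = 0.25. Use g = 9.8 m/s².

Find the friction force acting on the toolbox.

f ≈ 61.2 N (up the incline)

The horizontal push has a component P sin θ into the surface, so N = m g cos θ + P sin θ = 297.4 + 122.8 = 420.2 N.
Parallel to the incline: P cos θ − m g sin θ = 162.9 − 224.1 = -61.19 N; the friction needed to balance this is 61.19 N acting up the slope.
The limit of static friction is μ_s N = 159.7 N.
Since 61.19 N is within the 159.7 N limit, the toolbox stays put and friction is exactly 61.2 N.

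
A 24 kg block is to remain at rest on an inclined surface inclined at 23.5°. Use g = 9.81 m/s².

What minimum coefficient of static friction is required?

At the slip threshold m g sin θ = μ_s m g cos θ, so μ_s,min = tan θ.
μ_s,min = tan 23.5° = 0.435.

μ_s,min ≈ 0.435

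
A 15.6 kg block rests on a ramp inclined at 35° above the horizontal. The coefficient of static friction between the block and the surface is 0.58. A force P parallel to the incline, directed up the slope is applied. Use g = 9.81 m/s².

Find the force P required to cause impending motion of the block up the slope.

At impending motion up the slope, friction acts down-slope at its limit: f = μ_s N.
P is parallel to the surface, so N = m g cos θ = 125 N.
Along the incline: P = m g sin θ + μ_s N = 87.8 + 0.58×125 = 160 N.

P ≈ 160 N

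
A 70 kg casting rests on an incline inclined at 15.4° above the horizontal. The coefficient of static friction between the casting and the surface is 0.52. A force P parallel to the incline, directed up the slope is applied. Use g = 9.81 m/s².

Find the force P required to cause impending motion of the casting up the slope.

At impending motion up the slope, friction acts down-slope at its limit: f = μ_s N.
P is parallel to the surface, so N = m g cos θ = 662 N.
Along the incline: P = m g sin θ + μ_s N = 182 + 0.52×662 = 527 N.

P ≈ 527 N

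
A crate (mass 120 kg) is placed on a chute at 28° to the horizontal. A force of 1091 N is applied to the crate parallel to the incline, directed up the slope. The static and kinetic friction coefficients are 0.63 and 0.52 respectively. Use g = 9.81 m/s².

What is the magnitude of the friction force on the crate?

Normal force: N = m g cos θ = 120 × 9.81 × cos 28° = 1039 N.
For equilibrium along the incline the friction force must supply f = m g sin θ − P = 552.7 − 1091 = -538.3 N (positive meaning up-slope).
The static-friction ceiling is μ_s N = 0.63 × 1039 = 654.8 N.
Since |-538.3| ≤ 654.8 N, the crate remains in static equilibrium and friction takes exactly the required value.

f ≈ 538 N (down the incline)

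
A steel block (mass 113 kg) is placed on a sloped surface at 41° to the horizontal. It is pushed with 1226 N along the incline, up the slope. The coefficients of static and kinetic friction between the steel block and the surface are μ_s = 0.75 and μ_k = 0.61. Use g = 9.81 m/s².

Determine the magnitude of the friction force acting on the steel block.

f ≈ 499 N (down the incline)

Perpendicular to the surface, N = m g cos θ = 113·9.81·cos 41° = 836.6 N.
Parallel to the incline, ΣF = 0 gives f = m g sin θ − P = 727.3 − 1226 = -498.7 N (up-slope positive).
Static friction can supply at most μ_s N = 627.5 N.
Since |-498.7| ≤ 627.5 N, no slip — friction simply equals what equilibrium demands.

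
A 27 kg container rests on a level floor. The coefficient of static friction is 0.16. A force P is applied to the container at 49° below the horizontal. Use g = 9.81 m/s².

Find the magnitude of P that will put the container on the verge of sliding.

N = m g + P sin α (the push presses the container into the level floor).
At impending slip, P cos α = μ_s N = μ_s (m g + P sin α).
Solving: P (cos α − μ_s sin α) = μ_s m g → P = 0.16×265/(cos 49° − 0.16 sin 49°) = 42.4/0.5353 = 79.2 N.

P ≈ 79.2 N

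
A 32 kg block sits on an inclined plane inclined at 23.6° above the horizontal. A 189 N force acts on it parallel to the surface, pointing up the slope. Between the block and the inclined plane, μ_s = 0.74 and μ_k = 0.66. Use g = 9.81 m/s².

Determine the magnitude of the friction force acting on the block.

Normal force: N = m g cos θ = 32 × 9.81 × cos 23.6° = 287.7 N.
Parallel to the incline, ΣF = 0 gives f = m g sin θ − P = 125.7 − 189 = -63.32 N (up-slope positive).
Static friction can supply at most μ_s N = 212.9 N.
Since |-63.32| ≤ 212.9 N, static friction is sufficient; f equals the required value, not μ_s N.

f ≈ 63.3 N (down the incline)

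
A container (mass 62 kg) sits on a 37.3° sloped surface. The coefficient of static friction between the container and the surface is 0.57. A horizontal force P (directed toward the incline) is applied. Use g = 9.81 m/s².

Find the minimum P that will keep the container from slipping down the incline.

P_min ≈ 81.3 N

The container tends to slide down (tan θ > μ_s), so at the point of impending slip friction acts up-slope at its limit: f = μ_s N.
Perpendicular to the incline: N = m g cos θ + P sin θ.
Along the incline: P cos θ + μ_s N = m g sin θ, i.e. P cos θ + μ_s (m g cos θ + P sin θ) = m g sin θ.
Solving, P (cos θ + μ_s sin θ) = m g (sin θ − μ_s cos θ), so P = 608×0.1526/1.141 = 81.3 N.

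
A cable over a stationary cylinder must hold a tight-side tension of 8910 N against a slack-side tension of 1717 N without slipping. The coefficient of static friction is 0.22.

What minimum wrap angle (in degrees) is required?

β_min ≈ 429°

T₂/T₁ = e^{μβ} → β = ln(T₂/T₁)/μ.
β = ln(8910/1717)/0.22 = 1.647/0.22 = 7.485 rad.
In degrees: β = 7.485 × 180/π = 429°.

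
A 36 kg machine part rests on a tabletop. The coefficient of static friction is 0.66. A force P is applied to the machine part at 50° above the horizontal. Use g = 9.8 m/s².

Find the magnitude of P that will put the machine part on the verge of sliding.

N = m g − P sin α (the pull lifts the machine part).
At impending slip, P cos α = μ_s N = μ_s (m g − P sin α).
Solving: P (cos α + μ_s sin α) = μ_s m g → P = 0.66×353/(cos 50° + 0.66 sin 50°) = 233/1.148 = 203 N.

P ≈ 203 N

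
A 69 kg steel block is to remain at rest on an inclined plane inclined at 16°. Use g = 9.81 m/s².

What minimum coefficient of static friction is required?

At the slip threshold m g sin θ = μ_s m g cos θ, so μ_s,min = tan θ.
μ_s,min = tan 16° = 0.287.

μ_s,min ≈ 0.287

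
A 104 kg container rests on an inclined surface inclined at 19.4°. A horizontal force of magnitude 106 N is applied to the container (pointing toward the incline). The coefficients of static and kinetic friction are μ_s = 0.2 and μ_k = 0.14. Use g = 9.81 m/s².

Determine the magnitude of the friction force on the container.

f ≈ 140 N (up the incline)

Resolve perpendicular to the incline: N = m g cos θ + P sin θ = 104×9.81×cos 19.4° + 106×sin 19.4° = 997.5 N.
Parallel to the incline: P cos θ − m g sin θ = 99.98 − 338.9 = -238.9 N; the friction needed to balance this is 238.9 N acting up the slope.
Maximum static friction: μ_s N = 0.2 × 997.5 = 199.5 N.
The required 238.9 N exceeds the static limit, so the container slides down-slope and f = μ_k N = 0.14×997.5 = 140 N.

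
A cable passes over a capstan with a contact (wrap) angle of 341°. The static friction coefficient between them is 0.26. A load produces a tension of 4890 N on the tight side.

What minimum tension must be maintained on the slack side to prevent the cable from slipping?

T_min ≈ 1040 N

Capstan equation at impending slip: T_tight/T_slack = e^{μβ}.
β = 341° = 5.952 rad; e^{μβ} = e^{0.26×5.952} = 4.699.
T_slack = T_tight / e^{μβ} = 4890 / 4.699 = 1040 N.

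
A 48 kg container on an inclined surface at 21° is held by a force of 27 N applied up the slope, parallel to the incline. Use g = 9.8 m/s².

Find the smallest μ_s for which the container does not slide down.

N = m g cos θ = 439.2 N.
Friction must make up the shortfall along the incline: f = m g sin θ − P = 168.6 − 27 = 141.6 N.
At the threshold f = μ_s N, so μ_s,min = 141.6/439.2 = 0.322.

μ_s,min ≈ 0.322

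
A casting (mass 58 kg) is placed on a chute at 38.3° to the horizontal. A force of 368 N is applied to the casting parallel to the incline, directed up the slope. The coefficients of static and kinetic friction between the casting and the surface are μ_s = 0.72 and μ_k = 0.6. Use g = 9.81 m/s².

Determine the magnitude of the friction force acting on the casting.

f ≈ 15.4 N (down the incline)

The normal reaction is N = m g cos θ = 446.5 N.
For equilibrium along the incline the friction force must supply f = m g sin θ − P = 352.6 − 368 = -15.36 N (positive meaning up-slope).
The static-friction ceiling is μ_s N = 0.72 × 446.5 = 321.5 N.
Since |-15.36| ≤ 321.5 N, the casting remains in static equilibrium and friction takes exactly the required value.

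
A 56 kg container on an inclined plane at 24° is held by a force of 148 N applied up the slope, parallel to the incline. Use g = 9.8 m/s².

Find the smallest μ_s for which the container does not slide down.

N = m g cos θ = 501.4 N.
Friction must make up the shortfall along the incline: f = m g sin θ − P = 223.2 − 148 = 75.22 N.
At the threshold f = μ_s N, so μ_s,min = 75.22/501.4 = 0.15.

μ_s,min ≈ 0.15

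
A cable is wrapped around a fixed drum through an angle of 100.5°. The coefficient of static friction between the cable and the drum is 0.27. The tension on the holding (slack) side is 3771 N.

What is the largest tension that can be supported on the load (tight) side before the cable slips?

T_max ≈ 6060 N

At impending slip the capstan equation gives T₂/T₁ = e^{μβ} with β in radians.
β = 100.5° × π/180 = 1.754 rad.
e^{μβ} = e^{0.27×1.754} = 1.606.
T₂ = T₁ · e^{μβ} = 3771 × 1.606 = 6060 N.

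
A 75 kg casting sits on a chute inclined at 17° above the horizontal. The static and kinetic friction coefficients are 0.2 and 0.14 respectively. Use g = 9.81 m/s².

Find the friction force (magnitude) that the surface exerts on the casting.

f ≈ 98.5 N (up the incline)

Perpendicular to the surface, N = m g cos θ = 75·9.81·cos 17° = 703.6 N.
For equilibrium along the incline, friction must balance the weight component: f = m g sin θ = 215.1 N up the slope.
Maximum static friction available: μ_s N = 0.2 × 703.6 = 140.7 N.
|215.1| exceeds 140.7 N, so the casting slips down-slope; friction is kinetic, f = μ_k N = 0.14×703.6 = 98.5 N.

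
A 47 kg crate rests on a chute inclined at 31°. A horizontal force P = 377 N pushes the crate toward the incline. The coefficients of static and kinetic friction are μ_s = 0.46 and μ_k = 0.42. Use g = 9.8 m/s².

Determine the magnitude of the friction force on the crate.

The horizontal push has a component P sin θ into the surface, so N = m g cos θ + P sin θ = 394.8 + 194.2 = 589 N.
Along the incline, the net driving force (taking up-slope positive) is P cos θ − m g sin θ = 323.2 − 237.2 = 85.93 N, so equilibrium requires friction f = -85.93 N (down-slope).
Maximum static friction: μ_s N = 0.46 × 589 = 270.9 N.
Since 85.93 N is within the 270.9 N limit, the crate stays put and friction is exactly 85.9 N.

f ≈ 85.9 N (down the incline)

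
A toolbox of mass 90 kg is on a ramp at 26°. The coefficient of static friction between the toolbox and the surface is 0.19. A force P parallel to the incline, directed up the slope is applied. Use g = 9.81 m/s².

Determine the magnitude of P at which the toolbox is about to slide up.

P ≈ 538 N

At impending motion up the slope, friction acts down-slope at its limit: f = μ_s N.
P is parallel to the surface, so N = m g cos θ = 794 N.
Along the incline: P = m g sin θ + μ_s N = 387 + 0.19×794 = 538 N.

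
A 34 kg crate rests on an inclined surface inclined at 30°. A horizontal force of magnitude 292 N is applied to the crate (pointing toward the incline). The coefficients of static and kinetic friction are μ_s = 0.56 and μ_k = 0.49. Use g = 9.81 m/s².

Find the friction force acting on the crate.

f ≈ 86.1 N (down the incline)

The horizontal push has a component P sin θ into the surface, so N = m g cos θ + P sin θ = 288.9 + 146 = 434.9 N.
Along the incline, the net driving force (taking up-slope positive) is P cos θ − m g sin θ = 252.9 − 166.8 = 86.11 N, so equilibrium requires friction f = -86.11 N (down-slope).
Maximum static friction: μ_s N = 0.56 × 434.9 = 243.5 N.
|f_req| = 86.11 ≤ 243.5 N → the crate is in equilibrium; friction equals the required value.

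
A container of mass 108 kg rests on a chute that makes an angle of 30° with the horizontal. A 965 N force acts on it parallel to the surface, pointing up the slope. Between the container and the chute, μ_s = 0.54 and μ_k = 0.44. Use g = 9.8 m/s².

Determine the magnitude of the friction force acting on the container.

f ≈ 436 N (down the incline)

Normal force: N = m g cos θ = 108 × 9.8 × cos 30° = 916.6 N.
Parallel to the incline, ΣF = 0 gives f = m g sin θ − P = 529.2 − 965 = -435.8 N (up-slope positive).
Static friction can supply at most μ_s N = 495 N.
Since |-435.8| ≤ 495 N, static friction is sufficient; f equals the required value, not μ_s N.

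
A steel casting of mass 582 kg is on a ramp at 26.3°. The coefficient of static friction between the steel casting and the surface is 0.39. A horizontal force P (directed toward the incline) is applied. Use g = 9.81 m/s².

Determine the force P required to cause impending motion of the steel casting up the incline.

At impending motion up the slope, friction acts down-slope at its limit: f = μ_s N.
Perpendicular to the incline: N = m g cos θ + P sin θ.
Along the incline: P cos θ = m g sin θ + μ_s N = m g sin θ + μ_s (m g cos θ + P sin θ).
Solving, P (cos θ − μ_s sin θ) = m g (sin θ + μ_s cos θ), so P = 582×9.81×(sin 26.3° + 0.39 cos 26.3°)/(cos 26.3° − 0.39 sin 26.3°) = 5710×0.7927/0.7237 = 6250 N.

P ≈ 6250 N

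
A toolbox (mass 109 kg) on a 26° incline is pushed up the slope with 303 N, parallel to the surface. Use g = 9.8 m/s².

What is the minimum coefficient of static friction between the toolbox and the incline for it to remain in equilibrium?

μ_s,min ≈ 0.172

N = m g cos θ = 960.1 N.
Friction must make up the shortfall along the incline: f = m g sin θ − P = 468.3 − 303 = 165.3 N.
At the threshold f = μ_s N, so μ_s,min = 165.3/960.1 = 0.172.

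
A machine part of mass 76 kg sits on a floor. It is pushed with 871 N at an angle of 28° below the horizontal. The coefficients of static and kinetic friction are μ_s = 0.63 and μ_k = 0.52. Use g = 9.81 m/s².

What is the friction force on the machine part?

The vertical component of P adds to the normal force: N = m g + P sin α = 745.6 + 408.9 = 1154 N.
Horizontally, friction must balance P cos α = 769 N.
μ_s N = 0.63 × 1154 = 727.3 N.
769 > 727.3 N → the machine part slides; f = μ_k N = 0.52×1154 = 600 N.

f ≈ 600 N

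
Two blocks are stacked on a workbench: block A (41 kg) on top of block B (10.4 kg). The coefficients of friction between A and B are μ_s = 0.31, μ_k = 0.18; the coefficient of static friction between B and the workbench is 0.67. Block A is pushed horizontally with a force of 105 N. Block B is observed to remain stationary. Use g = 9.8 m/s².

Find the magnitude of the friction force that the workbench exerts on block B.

Normal force at the A–B interface: N₁ = m_A g = 401.8 N.
Maximum static friction on A from B: μ_s N₁ = 0.31×401.8 = 124.6 N.
P = 105 N is within that limit, so A and B move together (both at rest); the A–B friction is simply f₁ = P = 105 N.
B experiences an equal 105 N forward from A (third law). B is in equilibrium, so the floor supplies f₂ = 105 N of static friction (limit μ_s(m_A+m_B)g = 337.5 N, not exceeded).

f ≈ 105 N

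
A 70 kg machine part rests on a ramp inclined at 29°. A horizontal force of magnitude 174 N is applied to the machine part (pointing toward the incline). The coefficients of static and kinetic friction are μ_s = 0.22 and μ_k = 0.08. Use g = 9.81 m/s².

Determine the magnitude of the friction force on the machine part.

Resolve perpendicular to the incline: N = m g cos θ + P sin θ = 70×9.81×cos 29° + 174×sin 29° = 685 N.
Along the incline, the net driving force (taking up-slope positive) is P cos θ − m g sin θ = 152.2 − 332.9 = -180.7 N, so equilibrium requires friction f = 180.7 N (up-slope).
Maximum static friction: μ_s N = 0.22 × 685 = 150.7 N.
The required 180.7 N exceeds the static limit, so the machine part slides down-slope and f = μ_k N = 0.08×685 = 54.8 N.

f ≈ 54.8 N (up the incline)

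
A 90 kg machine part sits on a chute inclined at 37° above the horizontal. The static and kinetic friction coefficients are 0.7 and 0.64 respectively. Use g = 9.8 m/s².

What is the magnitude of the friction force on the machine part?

f ≈ 451 N (up the incline)

Normal force: N = m g cos θ = 90 × 9.8 × cos 37° = 704.4 N.
Along the slope the weight component is m g sin θ = 530.8 N; friction must supply exactly this, acting up-slope.
Static friction can supply at most μ_s N = 493.1 N.
Since |530.8| > 493.1 N, static friction cannot hold it; the machine part slides down the incline and kinetic friction applies: f = μ_k N = 0.64 × 704.4 = 451 N.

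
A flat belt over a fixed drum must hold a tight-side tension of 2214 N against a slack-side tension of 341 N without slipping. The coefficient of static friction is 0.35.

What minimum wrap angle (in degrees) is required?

β_min ≈ 306°

T₂/T₁ = e^{μβ} → β = ln(T₂/T₁)/μ.
β = ln(2214/341)/0.35 = 1.871/0.35 = 5.345 rad.
In degrees: β = 5.345 × 180/π = 306°.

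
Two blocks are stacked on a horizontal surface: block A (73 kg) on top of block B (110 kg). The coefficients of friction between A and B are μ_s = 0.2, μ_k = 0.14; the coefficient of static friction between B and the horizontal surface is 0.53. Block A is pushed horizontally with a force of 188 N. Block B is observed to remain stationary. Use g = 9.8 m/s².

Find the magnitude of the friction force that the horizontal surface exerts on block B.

Between the blocks, N₁ = m_A g = 715.4 N.
Maximum static friction on A from B: μ_s N₁ = 0.2×715.4 = 143.1 N.
P = 188 N exceeds that limit, so A slips over B and the interface friction becomes kinetic: f₁ = μ_k N₁ = 0.14×715.4 = 100 N.
By Newton's third law B feels 100 N forward from A. With B stationary, the floor's static friction on B balances it: f₂ = 100 N (well within μ_s(m_A+m_B)g = 950.5 N).

f ≈ 100 N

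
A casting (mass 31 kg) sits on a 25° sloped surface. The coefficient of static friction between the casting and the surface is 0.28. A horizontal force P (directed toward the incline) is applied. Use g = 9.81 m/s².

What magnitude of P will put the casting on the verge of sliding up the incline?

At impending motion up the slope, friction acts down-slope at its limit: f = μ_s N.
Perpendicular to the incline: N = m g cos θ + P sin θ.
Along the incline: P cos θ = m g sin θ + μ_s N = m g sin θ + μ_s (m g cos θ + P sin θ).
Solving, P (cos θ − μ_s sin θ) = m g (sin θ + μ_s cos θ), so P = 31×9.81×(sin 25° + 0.28 cos 25°)/(cos 25° − 0.28 sin 25°) = 304×0.6764/0.788 = 261 N.

P ≈ 261 N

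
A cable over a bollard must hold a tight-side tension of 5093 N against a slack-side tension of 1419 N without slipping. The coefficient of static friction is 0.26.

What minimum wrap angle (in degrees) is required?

β_min ≈ 282°

T₂/T₁ = e^{μβ} → β = ln(T₂/T₁)/μ.
β = ln(5093/1419)/0.26 = 1.278/0.26 = 4.915 rad.
In degrees: β = 4.915 × 180/π = 282°.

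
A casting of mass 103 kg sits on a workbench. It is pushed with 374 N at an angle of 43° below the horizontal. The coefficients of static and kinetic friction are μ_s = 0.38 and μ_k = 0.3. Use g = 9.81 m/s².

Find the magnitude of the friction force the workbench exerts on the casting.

f ≈ 274 N

N = m g + P sin α = 1010 + 374×sin 43° = 1265 N.
Horizontally, friction must balance P cos α = 273.5 N.
The static-friction limit is μ_s N = 480.9 N.
Since 273.5 N does not exceed the limit, the casting stays at rest and f = 274 N.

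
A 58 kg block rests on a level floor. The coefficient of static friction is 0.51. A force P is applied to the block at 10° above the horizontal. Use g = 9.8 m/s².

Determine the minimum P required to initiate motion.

N = m g − P sin α (the pull lifts the block).
At impending slip, P cos α = μ_s N = μ_s (m g − P sin α).
Solving: P (cos α + μ_s sin α) = μ_s m g → P = 0.51×568/(cos 10° + 0.51 sin 10°) = 290/1.073 = 270 N.

P ≈ 270 N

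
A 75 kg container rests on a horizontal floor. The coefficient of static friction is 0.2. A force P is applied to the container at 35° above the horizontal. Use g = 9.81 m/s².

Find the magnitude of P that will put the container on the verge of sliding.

N = m g − P sin α (the pull lifts the container).
At impending slip, P cos α = μ_s N = μ_s (m g − P sin α).
Solving: P (cos α + μ_s sin α) = μ_s m g → P = 0.2×736/(cos 35° + 0.2 sin 35°) = 147/0.9339 = 158 N.

P ≈ 158 N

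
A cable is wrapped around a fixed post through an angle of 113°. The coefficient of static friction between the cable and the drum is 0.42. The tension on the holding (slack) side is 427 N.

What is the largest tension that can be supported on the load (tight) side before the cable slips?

T_max ≈ 978 N

At impending slip the capstan equation gives T₂/T₁ = e^{μβ} with β in radians.
β = 113° × π/180 = 1.972 rad.
e^{μβ} = e^{0.42×1.972} = 2.289.
T₂ = T₁ · e^{μβ} = 427 × 2.289 = 978 N.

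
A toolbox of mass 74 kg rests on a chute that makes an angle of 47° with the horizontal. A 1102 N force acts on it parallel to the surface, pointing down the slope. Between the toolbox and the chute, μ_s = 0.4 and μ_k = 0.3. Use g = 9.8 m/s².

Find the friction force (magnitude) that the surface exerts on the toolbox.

Perpendicular to the surface, N = m g cos θ = 74·9.8·cos 47° = 494.6 N.
Parallel to the incline, ΣF = 0 gives f = m g sin θ + P = 530.4 + 1102 = 1632 N (up-slope positive).
Static friction can supply at most μ_s N = 197.8 N.
Since |1632| > 197.8 N, static friction cannot hold it; the toolbox slides down the incline and kinetic friction applies: f = μ_k N = 0.3 × 494.6 = 148 N.

f ≈ 148 N (up the incline)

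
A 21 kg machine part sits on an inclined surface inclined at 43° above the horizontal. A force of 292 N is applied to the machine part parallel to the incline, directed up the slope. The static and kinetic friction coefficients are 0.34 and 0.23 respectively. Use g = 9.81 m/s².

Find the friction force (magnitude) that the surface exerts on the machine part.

Perpendicular to the surface, N = m g cos θ = 21·9.81·cos 43° = 150.7 N.
Parallel to the incline, ΣF = 0 gives f = m g sin θ − P = 140.5 − 292 = -151.5 N (up-slope positive).
The static-friction ceiling is μ_s N = 0.34 × 150.7 = 51.23 N.
|-151.5| exceeds 51.23 N, so the machine part slips up-slope; friction is kinetic, f = μ_k N = 0.23×150.7 = 34.7 N.

f ≈ 34.7 N (down the incline)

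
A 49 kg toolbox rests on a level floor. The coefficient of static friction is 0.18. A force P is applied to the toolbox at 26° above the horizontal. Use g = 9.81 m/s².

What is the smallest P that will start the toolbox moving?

N = m g − P sin α (the pull lifts the toolbox).
At impending slip, P cos α = μ_s N = μ_s (m g − P sin α).
Solving: P (cos α + μ_s sin α) = μ_s m g → P = 0.18×481/(cos 26° + 0.18 sin 26°) = 86.5/0.9777 = 88.5 N.

P ≈ 88.5 N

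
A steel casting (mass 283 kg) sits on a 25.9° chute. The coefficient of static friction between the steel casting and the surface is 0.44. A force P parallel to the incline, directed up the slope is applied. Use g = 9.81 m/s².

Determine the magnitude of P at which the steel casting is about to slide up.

P ≈ 2310 N

At impending motion up the slope, friction acts down-slope at its limit: f = μ_s N.
P is parallel to the surface, so N = m g cos θ = 2500 N.
Along the incline: P = m g sin θ + μ_s N = 1210 + 0.44×2500 = 2310 N.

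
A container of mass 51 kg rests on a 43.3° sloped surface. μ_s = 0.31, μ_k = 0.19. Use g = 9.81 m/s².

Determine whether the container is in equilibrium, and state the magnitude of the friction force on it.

f ≈ 69.2 N

N = m g cos θ = 364 N.
Down-slope weight component: m g sin θ = 343 N.
μ_s N = 113 N.
343 > 113 N, so it slides; kinetic friction f = μ_k N = 0.19×364 = 69.2 N.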